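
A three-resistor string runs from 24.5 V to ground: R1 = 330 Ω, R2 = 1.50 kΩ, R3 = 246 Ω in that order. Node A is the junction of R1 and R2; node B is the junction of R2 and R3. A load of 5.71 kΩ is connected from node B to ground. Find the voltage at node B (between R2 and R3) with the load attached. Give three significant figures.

At node B, R3 is in parallel with the load: R3‖R_L = 235.8 Ω.
Below node A the resistance is R2 + (R3‖R_L) = 1736 Ω, so V_A = 24.5 × 1736/2066 = 20.59 V.
Then V_B = V_A × (R3‖R_L)/(R2 + R3‖R_L) = 20.59 × 235.8/1736 = 2.80 V.

V ≈ 2.80 V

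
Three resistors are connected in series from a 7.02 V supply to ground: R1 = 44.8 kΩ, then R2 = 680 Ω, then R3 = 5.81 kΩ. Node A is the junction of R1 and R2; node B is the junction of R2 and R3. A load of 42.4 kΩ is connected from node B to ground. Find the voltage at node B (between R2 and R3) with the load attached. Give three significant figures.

V ≈ 0.709 V

At node B, R3 is in parallel with the load: R3‖R_L = 5110 Ω.
Below node A the resistance is R2 + (R3‖R_L) = 5790 Ω, so V_A = 7.02 × 5790/50590 = 0.8034 V.
Then V_B = V_A × (R3‖R_L)/(R2 + R3‖R_L) = 0.8034 × 5110/5790 = 0.709 V.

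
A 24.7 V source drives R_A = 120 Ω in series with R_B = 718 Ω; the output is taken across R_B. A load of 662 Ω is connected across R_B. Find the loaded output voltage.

V_out ≈ 18.3 V

The load sits in parallel with R_B: R_B‖R_L = (718 × 662) / (718 + 662) = 344.4 Ω.
V_out = 24.7 × 344.4 / (120 + 344.4) = 24.7 × 344.4/464.4 = 18.3 V.
(Unloaded it would have been 21.2 V.)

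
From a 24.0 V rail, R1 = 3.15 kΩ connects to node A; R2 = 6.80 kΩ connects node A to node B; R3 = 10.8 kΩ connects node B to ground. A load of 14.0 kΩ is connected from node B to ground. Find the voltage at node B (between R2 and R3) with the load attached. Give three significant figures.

V ≈ 9.12 V

At node B, R3 is in parallel with the load: R3‖R_L = 6.097 kΩ.
Below node A the resistance is R2 + (R3‖R_L) = 12.90 kΩ, so V_A = 24.0 × 12.90/16.05 = 19.29 V.
Then V_B = V_A × (R3‖R_L)/(R2 + R3‖R_L) = 19.29 × 6.097/12.90 = 9.12 V.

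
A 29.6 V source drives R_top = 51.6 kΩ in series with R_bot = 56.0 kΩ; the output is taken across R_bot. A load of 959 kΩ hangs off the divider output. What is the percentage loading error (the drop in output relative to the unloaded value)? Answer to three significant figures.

2.72 %

The divider's output (Thévenin) resistance is R_top‖R_bot = 26.86 kΩ.
Fractional drop under load = R_th/(R_th + R_L) = 26.86 / (26.86 + 959) = 0.02724.
So the output falls by 2.72 %.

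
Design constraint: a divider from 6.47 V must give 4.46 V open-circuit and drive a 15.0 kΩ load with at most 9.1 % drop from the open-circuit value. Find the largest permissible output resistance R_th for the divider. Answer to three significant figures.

Loading drop = R_th/(R_th + R_L) ≤ 0.0910, so R_th ≤ R_L · ε/(1−ε) = 15.0 kΩ × 0.0910/0.9090 = 1.50 kΩ.
(Any R1, R2 with R2/(R1+R2) = 0.689 and R1‖R2 ≤ 1.50 kΩ will meet the spec.)

R_th ≤ 1.50 kΩ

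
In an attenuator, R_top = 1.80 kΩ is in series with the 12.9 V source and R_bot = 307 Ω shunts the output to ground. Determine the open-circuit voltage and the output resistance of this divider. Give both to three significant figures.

V_th = 1.88 V, R_th = 262 Ω

V_th is the open-circuit tap voltage: 12.9 × 307/(1800 + 307) = 1.88 V.
With the supply zeroed, R_top and R_bot appear in parallel from the tap: R_th = R_top‖R_bot = (1800 × 307)/2107 = 262 Ω.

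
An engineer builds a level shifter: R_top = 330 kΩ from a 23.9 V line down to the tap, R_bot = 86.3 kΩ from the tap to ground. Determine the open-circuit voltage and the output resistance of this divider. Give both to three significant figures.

V_th is the open-circuit tap voltage: 23.9 × 86.3/(330 + 86.3) = 4.95 V.
With the supply zeroed, R_top and R_bot appear in parallel from the tap: R_th = R_top‖R_bot = (330 × 86.3)/416.3 = 68.4 kΩ.

V_th = 4.95 V, R_th = 68.4 kΩ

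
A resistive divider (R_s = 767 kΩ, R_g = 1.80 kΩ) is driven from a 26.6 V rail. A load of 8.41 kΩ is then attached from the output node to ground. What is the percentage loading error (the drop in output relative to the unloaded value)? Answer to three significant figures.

The divider's output (Thévenin) resistance is R_s‖R_g = 1.796 kΩ.
Fractional drop under load = R_th/(R_th + R_L) = 1.796 / (1.796 + 8.41) = 0.1760.
So the output falls by 17.6 %.

17.6 %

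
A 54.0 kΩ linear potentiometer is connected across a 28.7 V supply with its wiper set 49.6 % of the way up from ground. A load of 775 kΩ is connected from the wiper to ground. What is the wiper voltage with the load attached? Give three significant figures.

V ≈ 14.0 V

The wiper splits the pot into (1−α)R = 27.22 kΩ above and αR = 26.78 kΩ below.
Lower section ‖ load = 25.89 kΩ.
V_wiper = 28.7 × 25.89/(27.22 + 25.89) = 14.0 V.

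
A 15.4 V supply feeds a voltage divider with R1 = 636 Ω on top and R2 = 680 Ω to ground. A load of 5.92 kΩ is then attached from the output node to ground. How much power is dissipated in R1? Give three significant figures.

P ≈ 97.2 mW

Total resistance from the source is R1 + (R2‖R_L) = 1246 Ω, so I = 15.4/1246 Ω = 12.36 mA.
P = I²·R1 = (12.36 mA)² × 636 Ω = 97.2 mW.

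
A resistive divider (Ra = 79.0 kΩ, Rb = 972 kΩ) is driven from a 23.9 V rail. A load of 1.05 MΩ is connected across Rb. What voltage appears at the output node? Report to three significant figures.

The load sits in parallel with Rb: Rb‖R_L = (972 × 1050) / (972 + 1050) = 504.7 kΩ.
V_out = 23.9 × 504.7 / (79.0 + 504.7) = 23.9 × 504.7/583.7 = 20.7 V.

V_out ≈ 20.7 V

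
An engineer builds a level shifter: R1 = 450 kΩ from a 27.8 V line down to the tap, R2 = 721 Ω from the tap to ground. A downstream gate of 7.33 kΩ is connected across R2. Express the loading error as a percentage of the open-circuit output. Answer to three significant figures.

8.94 %

The divider's output (Thévenin) resistance is R1‖R2 = 719.8 Ω.
Fractional drop under load = R_th/(R_th + R_L) = 719.8 / (719.8 + 7330) = 0.08942.
So the output falls by 8.94 %.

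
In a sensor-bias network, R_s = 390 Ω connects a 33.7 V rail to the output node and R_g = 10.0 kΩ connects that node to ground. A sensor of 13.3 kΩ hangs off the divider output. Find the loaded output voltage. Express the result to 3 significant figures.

V_out ≈ 31.5 V

The load sits in parallel with R_g: R_g‖R_L = (10000 × 13300) / (10000 + 13300) = 5708 Ω.
V_out = 33.7 × 5708 / (390 + 5708) = 33.7 × 5708/6098 = 31.5 V.
(Unloaded it would have been 32.4 V.)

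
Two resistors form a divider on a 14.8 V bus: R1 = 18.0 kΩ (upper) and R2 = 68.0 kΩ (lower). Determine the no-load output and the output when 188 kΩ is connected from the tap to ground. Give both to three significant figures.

Unloaded: 11.7 V; loaded: 10.9 V

Open-circuit: V = 14.8 × 68.0/(18.0 + 68.0) = 11.7 V.
With the load, R2 becomes R2‖R_L = 49.94 kΩ, so V = 14.8 × 49.94/67.94 = 10.9 V.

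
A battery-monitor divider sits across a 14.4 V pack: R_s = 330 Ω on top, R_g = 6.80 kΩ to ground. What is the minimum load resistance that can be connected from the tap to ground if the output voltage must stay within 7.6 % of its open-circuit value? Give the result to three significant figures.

Output resistance R_th = R_s‖R_g = (330 × 6800)/7130 = 314.7 Ω.
The fractional drop is R_th/(R_th + R_L); requiring this ≤ 0.0760 gives R_L ≥ R_th(1/0.0760 − 1) = 314.7 × 12.16 = 3.83 kΩ.

R_L(min) ≈ 3.83 kΩ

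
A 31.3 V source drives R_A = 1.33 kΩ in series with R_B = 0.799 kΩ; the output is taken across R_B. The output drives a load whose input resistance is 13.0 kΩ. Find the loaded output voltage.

V_out ≈ 11.3 V

The load sits in parallel with R_B: R_B‖R_L = (799 × 13000) / (799 + 13000) = 752.7 Ω.
V_out = 31.3 × 752.7 / (1330 + 752.7) = 31.3 × 752.7/2083 = 11.3 V.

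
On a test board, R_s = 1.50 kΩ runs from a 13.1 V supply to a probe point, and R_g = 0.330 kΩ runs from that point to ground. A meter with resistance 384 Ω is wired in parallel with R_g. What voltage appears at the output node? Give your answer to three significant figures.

The load sits in parallel with R_g: R_g‖R_L = (330 × 384) / (330 + 384) = 177.5 Ω.
V_out = 13.1 × 177.5 / (1500 + 177.5) = 13.1 × 177.5/1677 = 1.39 V.

V_out ≈ 1.39 V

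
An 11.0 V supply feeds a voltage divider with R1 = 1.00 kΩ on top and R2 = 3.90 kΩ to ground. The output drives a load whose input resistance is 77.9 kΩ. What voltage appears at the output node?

V_out ≈ 8.67 V

The load sits in parallel with R2: R2‖R_L = (3.90 × 77.9) / (3.90 + 77.9) = 3.714 kΩ.
V_out = 11.0 × 3.714 / (1.00 + 3.714) = 11.0 × 3.714/4.714 = 8.67 V.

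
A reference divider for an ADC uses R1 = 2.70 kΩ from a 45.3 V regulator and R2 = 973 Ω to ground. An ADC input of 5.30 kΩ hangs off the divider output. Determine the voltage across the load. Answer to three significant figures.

V_out ≈ 10.6 V

The load sits in parallel with R2: R2‖R_L = (973 × 5300) / (973 + 5300) = 822.1 Ω.
V_out = 45.3 × 822.1 / (2700 + 822.1) = 45.3 × 822.1/3522 = 10.6 V.
(Unloaded it would have been 12.0 V.)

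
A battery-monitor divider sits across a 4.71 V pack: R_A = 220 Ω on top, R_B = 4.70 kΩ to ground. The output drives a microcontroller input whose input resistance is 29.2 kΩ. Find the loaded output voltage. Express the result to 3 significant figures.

The load sits in parallel with R_B: R_B‖R_L = (4700 × 29200) / (4700 + 29200) = 4048 Ω.
V_out = 4.71 × 4048 / (220 + 4048) = 4.71 × 4048/4268 = 4.47 V.
(Unloaded it would have been 4.50 V.)

V_out ≈ 4.47 V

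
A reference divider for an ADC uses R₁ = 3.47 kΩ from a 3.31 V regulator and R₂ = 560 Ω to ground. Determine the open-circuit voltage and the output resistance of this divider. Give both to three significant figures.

V_th is the open-circuit tap voltage: 3.31 × 560/(3470 + 560) = 0.460 V.
With the supply zeroed, R₁ and R₂ appear in parallel from the tap: R_th = R₁‖R₂ = (3470 × 560)/4030 = 482 Ω.

V_th = 0.460 V, R_th = 482 Ω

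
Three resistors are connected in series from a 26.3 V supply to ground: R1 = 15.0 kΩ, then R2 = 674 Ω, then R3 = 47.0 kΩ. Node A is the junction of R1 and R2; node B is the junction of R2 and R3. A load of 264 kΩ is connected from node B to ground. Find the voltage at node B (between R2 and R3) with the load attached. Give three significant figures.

V ≈ 18.9 V

At node B, R3 is in parallel with the load: R3‖R_L = 39900 Ω.
Below node A the resistance is R2 + (R3‖R_L) = 40570 Ω, so V_A = 26.3 × 40570/55570 = 19.20 V.
Then V_B = V_A × (R3‖R_L)/(R2 + R3‖R_L) = 19.20 × 39900/40570 = 18.9 V.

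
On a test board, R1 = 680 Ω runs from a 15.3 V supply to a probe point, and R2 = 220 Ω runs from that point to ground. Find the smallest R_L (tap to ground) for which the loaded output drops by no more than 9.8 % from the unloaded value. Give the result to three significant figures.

R_L(min) ≈ 1.53 kΩ

Output resistance R_th = R1‖R2 = (680 × 220)/900.0 = 166.2 Ω.
The fractional drop is R_th/(R_th + R_L); requiring this ≤ 0.0980 gives R_L ≥ R_th(1/0.0980 − 1) = 166.2 × 9.204 = 1.53 kΩ.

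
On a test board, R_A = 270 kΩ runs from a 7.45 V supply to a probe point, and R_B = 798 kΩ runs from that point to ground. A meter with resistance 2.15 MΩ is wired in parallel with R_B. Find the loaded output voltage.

The load sits in parallel with R_B: R_B‖R_L = (798 × 2150) / (798 + 2150) = 582.0 kΩ.
V_out = 7.45 × 582.0 / (270 + 582.0) = 7.45 × 582.0/852.0 = 5.09 V.

V_out ≈ 5.09 V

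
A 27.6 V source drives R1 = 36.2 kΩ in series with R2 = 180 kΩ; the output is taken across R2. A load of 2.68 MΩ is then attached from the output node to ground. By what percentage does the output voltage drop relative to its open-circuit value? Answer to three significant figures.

The divider's output (Thévenin) resistance is R1‖R2 = 30.14 kΩ.
Fractional drop under load = R_th/(R_th + R_L) = 30.14 / (30.14 + 2680) = 0.01112.
So the output falls by 1.11 %.

1.11 %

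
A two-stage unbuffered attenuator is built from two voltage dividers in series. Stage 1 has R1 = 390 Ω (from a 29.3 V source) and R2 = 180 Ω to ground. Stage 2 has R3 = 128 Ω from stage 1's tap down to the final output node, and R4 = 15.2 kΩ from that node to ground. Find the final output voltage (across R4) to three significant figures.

V_out ≈ 9.10 V

Stage 2 presents R3+R4 = 15330 Ω as a load on stage 1's tap.
Stage 1's lower leg becomes R2‖(R3+R4) = 177.9 Ω, so V_mid = 29.3 × 177.9/567.9 = 9.179 V.
Stage 2 is itself unloaded: V_out = V_mid × R4/(R3+R4) = 9.179 × 15200/15330 = 9.10 V.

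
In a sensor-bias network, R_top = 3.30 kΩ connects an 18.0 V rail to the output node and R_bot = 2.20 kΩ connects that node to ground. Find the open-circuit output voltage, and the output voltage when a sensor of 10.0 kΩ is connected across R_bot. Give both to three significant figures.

Open-circuit: V = 18.0 × 2.20/(3.30 + 2.20) = 7.20 V.
With the load, R_bot becomes R_bot‖R_L = 1.803 kΩ, so V = 18.0 × 1.803/5.103 = 6.36 V.

Unloaded: 7.20 V; loaded: 6.36 V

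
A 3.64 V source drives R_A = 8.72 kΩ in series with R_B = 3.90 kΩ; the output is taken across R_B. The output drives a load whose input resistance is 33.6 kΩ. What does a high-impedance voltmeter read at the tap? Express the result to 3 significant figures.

The load sits in parallel with R_B: R_B‖R_L = (3.90 × 33.6) / (3.90 + 33.6) = 3.494 kΩ.
V_out = 3.64 × 3.494 / (8.72 + 3.494) = 3.64 × 3.494/12.21 = 1.04 V.

V_out ≈ 1.04 V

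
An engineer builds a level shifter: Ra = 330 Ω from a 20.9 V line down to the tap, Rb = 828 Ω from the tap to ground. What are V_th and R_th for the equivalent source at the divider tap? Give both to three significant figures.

V_th is the open-circuit tap voltage: 20.9 × 828/(330 + 828) = 14.9 V.
With the supply zeroed, Ra and Rb appear in parallel from the tap: R_th = Ra‖Rb = (330 × 828)/1158 = 236 Ω.

V_th = 14.9 V, R_th = 236 Ω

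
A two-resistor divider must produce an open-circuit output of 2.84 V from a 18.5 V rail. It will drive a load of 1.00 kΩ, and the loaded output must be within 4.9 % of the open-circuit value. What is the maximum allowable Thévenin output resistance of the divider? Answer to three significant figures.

Loading drop = R_th/(R_th + R_L) ≤ 0.0490, so R_th ≤ R_L · ε/(1−ε) = 1.00 kΩ × 0.0490/0.9510 = 51.5 Ω.
(Any R1, R2 with R2/(R1+R2) = 0.154 and R1‖R2 ≤ 51.5 Ω will meet the spec.)

R_th ≤ 51.5 Ω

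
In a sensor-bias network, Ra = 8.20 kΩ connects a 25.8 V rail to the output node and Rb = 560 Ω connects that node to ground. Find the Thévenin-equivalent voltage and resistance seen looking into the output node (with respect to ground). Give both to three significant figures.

V_th = 1.65 V, R_th = 524 Ω

V_th is the open-circuit tap voltage: 25.8 × 560/(8200 + 560) = 1.65 V.
With the supply zeroed, Ra and Rb appear in parallel from the tap: R_th = Ra‖Rb = (8200 × 560)/8760 = 524 Ω.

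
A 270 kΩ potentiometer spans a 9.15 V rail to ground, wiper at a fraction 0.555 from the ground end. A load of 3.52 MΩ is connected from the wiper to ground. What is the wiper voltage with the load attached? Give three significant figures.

V ≈ 4.98 V

The wiper splits the pot into (1−α)R = 120.1 kΩ above and αR = 149.8 kΩ below.
Lower section ‖ load = 143.7 kΩ.
V_wiper = 9.15 × 143.7/(120.1 + 143.7) = 4.98 V.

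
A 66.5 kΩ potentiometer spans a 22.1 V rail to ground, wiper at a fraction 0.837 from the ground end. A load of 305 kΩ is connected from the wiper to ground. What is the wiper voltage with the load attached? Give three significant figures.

The wiper splits the pot into (1−α)R = 10.84 kΩ above and αR = 55.66 kΩ below.
Lower section ‖ load = 47.07 kΩ.
V_wiper = 22.1 × 47.07/(10.84 + 47.07) = 18.0 V.

V ≈ 18.0 V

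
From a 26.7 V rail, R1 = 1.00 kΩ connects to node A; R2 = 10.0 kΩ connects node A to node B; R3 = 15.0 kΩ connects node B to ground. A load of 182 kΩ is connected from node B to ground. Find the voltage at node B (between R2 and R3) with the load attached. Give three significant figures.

V ≈ 14.9 V

At node B, R3 is in parallel with the load: R3‖R_L = 13.86 kΩ.
Below node A the resistance is R2 + (R3‖R_L) = 23.86 kΩ, so V_A = 26.7 × 23.86/24.86 = 25.63 V.
Then V_B = V_A × (R3‖R_L)/(R2 + R3‖R_L) = 25.63 × 13.86/23.86 = 14.9 V.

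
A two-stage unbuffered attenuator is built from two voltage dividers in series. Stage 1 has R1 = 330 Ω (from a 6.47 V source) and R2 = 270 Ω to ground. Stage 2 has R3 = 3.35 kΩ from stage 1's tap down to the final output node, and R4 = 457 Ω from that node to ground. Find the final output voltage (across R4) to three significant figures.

Stage 2 presents R3+R4 = 3807 Ω as a load on stage 1's tap.
Stage 1's lower leg becomes R2‖(R3+R4) = 252.1 Ω, so V_mid = 6.47 × 252.1/582.1 = 2.802 V.
Stage 2 is itself unloaded: V_out = V_mid × R4/(R3+R4) = 2.802 × 457/3807 = 0.336 V.

V_out ≈ 0.336 V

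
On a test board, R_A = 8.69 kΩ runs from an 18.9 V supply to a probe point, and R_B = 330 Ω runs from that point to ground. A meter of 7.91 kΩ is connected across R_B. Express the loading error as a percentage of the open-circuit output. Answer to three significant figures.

The divider's output (Thévenin) resistance is R_A‖R_B = 317.9 Ω.
Fractional drop under load = R_th/(R_th + R_L) = 317.9 / (317.9 + 7910) = 0.03864.
So the output falls by 3.86 %.

3.86 %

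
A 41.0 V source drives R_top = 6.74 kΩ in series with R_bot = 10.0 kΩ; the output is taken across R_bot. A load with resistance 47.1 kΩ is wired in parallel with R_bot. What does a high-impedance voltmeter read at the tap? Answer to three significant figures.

The load sits in parallel with R_bot: R_bot‖R_L = (10.0 × 47.1) / (10.0 + 47.1) = 8.249 kΩ.
V_out = 41.0 × 8.249 / (6.74 + 8.249) = 41.0 × 8.249/14.99 = 22.6 V.

V_out ≈ 22.6 V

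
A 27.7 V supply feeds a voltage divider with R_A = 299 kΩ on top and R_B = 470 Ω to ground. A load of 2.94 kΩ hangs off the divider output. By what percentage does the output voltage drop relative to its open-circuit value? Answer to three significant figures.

The divider's output (Thévenin) resistance is R_A‖R_B = 469.3 Ω.
Fractional drop under load = R_th/(R_th + R_L) = 469.3 / (469.3 + 2940) = 0.1376.
So the output falls by 13.8 %.

13.8 %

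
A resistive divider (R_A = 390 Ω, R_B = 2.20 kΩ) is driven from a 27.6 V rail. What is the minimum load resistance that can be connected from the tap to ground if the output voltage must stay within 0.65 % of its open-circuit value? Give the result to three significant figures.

R_L(min) ≈ 50.6 kΩ

Output resistance R_th = R_A‖R_B = (390 × 2200)/2590 = 331.3 Ω.
The fractional drop is R_th/(R_th + R_L); requiring this ≤ 0.00650 gives R_L ≥ R_th(1/0.00650 − 1) = 331.3 × 152.8 = 50.6 kΩ.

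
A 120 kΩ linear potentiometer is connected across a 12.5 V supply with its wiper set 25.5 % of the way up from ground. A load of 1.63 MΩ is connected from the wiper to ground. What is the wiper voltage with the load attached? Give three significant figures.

The wiper splits the pot into (1−α)R = 89.40 kΩ above and αR = 30.60 kΩ below.
Lower section ‖ load = 30.04 kΩ.
V_wiper = 12.5 × 30.04/(89.40 + 30.04) = 3.14 V.

V ≈ 3.14 V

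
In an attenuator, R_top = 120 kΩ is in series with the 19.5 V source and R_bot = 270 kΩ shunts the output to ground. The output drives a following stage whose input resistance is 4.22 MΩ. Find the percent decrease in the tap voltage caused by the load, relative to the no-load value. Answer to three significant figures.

1.93 %

The divider's output (Thévenin) resistance is R_top‖R_bot = 83.08 kΩ.
Fractional drop under load = R_th/(R_th + R_L) = 83.08 / (83.08 + 4220) = 0.01931.
So the output falls by 1.93 %.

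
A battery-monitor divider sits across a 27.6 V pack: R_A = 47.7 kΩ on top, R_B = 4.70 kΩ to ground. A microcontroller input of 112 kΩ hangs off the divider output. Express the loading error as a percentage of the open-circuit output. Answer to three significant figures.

The divider's output (Thévenin) resistance is R_A‖R_B = 4.278 kΩ.
Fractional drop under load = R_th/(R_th + R_L) = 4.278 / (4.278 + 112) = 0.03679.
So the output falls by 3.68 %.

3.68 %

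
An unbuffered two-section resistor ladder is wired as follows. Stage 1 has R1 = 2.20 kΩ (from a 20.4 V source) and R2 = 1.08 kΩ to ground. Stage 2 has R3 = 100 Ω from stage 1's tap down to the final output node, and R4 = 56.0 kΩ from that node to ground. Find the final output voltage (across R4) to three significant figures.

V_out ≈ 6.62 V

Stage 2 presents R3+R4 = 56100 Ω as a load on stage 1's tap.
Stage 1's lower leg becomes R2‖(R3+R4) = 1060 Ω, so V_mid = 20.4 × 1060/3260 = 6.631 V.
Stage 2 is itself unloaded: V_out = V_mid × R4/(R3+R4) = 6.631 × 56000/56100 = 6.62 V.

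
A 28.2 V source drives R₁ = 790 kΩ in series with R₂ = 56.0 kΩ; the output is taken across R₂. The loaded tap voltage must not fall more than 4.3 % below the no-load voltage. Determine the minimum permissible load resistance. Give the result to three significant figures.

Output resistance R_th = R₁‖R₂ = (790 × 56.0)/846.0 = 52.29 kΩ.
The fractional drop is R_th/(R_th + R_L); requiring this ≤ 0.0430 gives R_L ≥ R_th(1/0.0430 − 1) = 52.29 × 22.26 = 1.16 MΩ.

R_L(min) ≈ 1.16 MΩ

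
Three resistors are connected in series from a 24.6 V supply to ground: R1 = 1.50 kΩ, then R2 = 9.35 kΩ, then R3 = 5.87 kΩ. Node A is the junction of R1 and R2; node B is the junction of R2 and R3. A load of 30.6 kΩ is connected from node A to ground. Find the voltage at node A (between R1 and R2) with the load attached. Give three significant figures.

Below node A the series string R2+R3 = 15.22 kΩ sits in parallel with the 30.6 kΩ load: 10.16 kΩ.
V_A = 24.6 × 10.16/(1.50 + 10.16) = 21.4 V.

V ≈ 21.4 V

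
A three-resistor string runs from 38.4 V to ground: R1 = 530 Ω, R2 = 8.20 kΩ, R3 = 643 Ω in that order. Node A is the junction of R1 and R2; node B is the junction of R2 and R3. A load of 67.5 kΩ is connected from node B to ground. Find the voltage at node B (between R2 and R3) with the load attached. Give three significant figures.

At node B, R3 is in parallel with the load: R3‖R_L = 636.9 Ω.
Below node A the resistance is R2 + (R3‖R_L) = 8837 Ω, so V_A = 38.4 × 8837/9367 = 36.23 V.
Then V_B = V_A × (R3‖R_L)/(R2 + R3‖R_L) = 36.23 × 636.9/8837 = 2.61 V.

V ≈ 2.61 V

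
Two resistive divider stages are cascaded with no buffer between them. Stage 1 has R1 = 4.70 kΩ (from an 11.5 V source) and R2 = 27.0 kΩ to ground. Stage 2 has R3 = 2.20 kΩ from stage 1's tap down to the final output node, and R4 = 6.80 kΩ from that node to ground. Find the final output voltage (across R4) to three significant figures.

V_out ≈ 5.12 V

Stage 2 presents R3+R4 = 9.000 kΩ as a load on stage 1's tap.
Stage 1's lower leg becomes R2‖(R3+R4) = 6.750 kΩ, so V_mid = 11.5 × 6.750/11.45 = 6.779 V.
Stage 2 is itself unloaded: V_out = V_mid × R4/(R3+R4) = 6.779 × 6.80/9.000 = 5.12 V.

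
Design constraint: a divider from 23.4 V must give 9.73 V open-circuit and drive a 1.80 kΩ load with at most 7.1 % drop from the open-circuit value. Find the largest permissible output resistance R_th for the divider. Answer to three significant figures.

R_th ≤ 138 Ω

Loading drop = R_th/(R_th + R_L) ≤ 0.0710, so R_th ≤ R_L · ε/(1−ε) = 1.80 kΩ × 0.0710/0.9290 = 138 Ω.
(Any R1, R2 with R2/(R1+R2) = 0.416 and R1‖R2 ≤ 138 Ω will meet the spec.)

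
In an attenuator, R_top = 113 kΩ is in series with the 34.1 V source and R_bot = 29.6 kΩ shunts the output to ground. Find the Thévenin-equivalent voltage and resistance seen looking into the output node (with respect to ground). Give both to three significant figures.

V_th = 7.08 V, R_th = 23.5 kΩ

V_th is the open-circuit tap voltage: 34.1 × 29.6/(113 + 29.6) = 7.08 V.
With the supply zeroed, R_top and R_bot appear in parallel from the tap: R_th = R_top‖R_bot = (113 × 29.6)/142.6 = 23.5 kΩ.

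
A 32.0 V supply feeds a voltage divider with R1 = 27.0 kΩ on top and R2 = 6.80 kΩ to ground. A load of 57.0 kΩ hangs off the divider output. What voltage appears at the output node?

V_out ≈ 5.88 V

The load sits in parallel with R2: R2‖R_L = (6.80 × 57.0) / (6.80 + 57.0) = 6.075 kΩ.
V_out = 32.0 × 6.075 / (27.0 + 6.075) = 32.0 × 6.075/33.08 = 5.88 V.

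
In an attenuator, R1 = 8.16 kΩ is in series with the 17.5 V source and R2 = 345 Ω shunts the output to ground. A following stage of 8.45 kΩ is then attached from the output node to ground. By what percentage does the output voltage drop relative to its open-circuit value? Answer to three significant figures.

The divider's output (Thévenin) resistance is R1‖R2 = 331.0 Ω.
Fractional drop under load = R_th/(R_th + R_L) = 331.0 / (331.0 + 8450) = 0.03770.
So the output falls by 3.77 %.

3.77 %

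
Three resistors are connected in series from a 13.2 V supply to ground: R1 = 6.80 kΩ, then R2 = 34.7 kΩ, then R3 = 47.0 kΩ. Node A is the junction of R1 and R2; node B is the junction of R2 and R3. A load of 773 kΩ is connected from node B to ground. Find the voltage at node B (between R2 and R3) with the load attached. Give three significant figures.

V ≈ 6.82 V

At node B, R3 is in parallel with the load: R3‖R_L = 44.31 kΩ.
Below node A the resistance is R2 + (R3‖R_L) = 79.01 kΩ, so V_A = 13.2 × 79.01/85.81 = 12.15 V.
Then V_B = V_A × (R3‖R_L)/(R2 + R3‖R_L) = 12.15 × 44.31/79.01 = 6.82 V.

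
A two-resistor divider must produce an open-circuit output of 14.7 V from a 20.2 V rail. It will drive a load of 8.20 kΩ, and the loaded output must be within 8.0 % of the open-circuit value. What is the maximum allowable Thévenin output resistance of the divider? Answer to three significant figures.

Loading drop = R_th/(R_th + R_L) ≤ 0.0800, so R_th ≤ R_L · ε/(1−ε) = 8.20 kΩ × 0.0800/0.9200 = 713 Ω.
(Any R1, R2 with R2/(R1+R2) = 0.728 and R1‖R2 ≤ 713 Ω will meet the spec.)

R_th ≤ 713 Ω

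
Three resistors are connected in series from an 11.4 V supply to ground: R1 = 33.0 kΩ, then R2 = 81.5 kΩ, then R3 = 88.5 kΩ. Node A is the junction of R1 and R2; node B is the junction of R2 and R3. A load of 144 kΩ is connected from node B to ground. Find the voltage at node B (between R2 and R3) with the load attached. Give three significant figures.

V ≈ 3.69 V

At node B, R3 is in parallel with the load: R3‖R_L = 54.81 kΩ.
Below node A the resistance is R2 + (R3‖R_L) = 136.3 kΩ, so V_A = 11.4 × 136.3/169.3 = 9.178 V.
Then V_B = V_A × (R3‖R_L)/(R2 + R3‖R_L) = 9.178 × 54.81/136.3 = 3.69 V.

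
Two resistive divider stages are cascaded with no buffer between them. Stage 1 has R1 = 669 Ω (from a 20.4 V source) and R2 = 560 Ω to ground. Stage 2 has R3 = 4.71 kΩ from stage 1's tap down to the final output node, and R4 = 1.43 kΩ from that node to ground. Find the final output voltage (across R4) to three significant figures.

Stage 2 presents R3+R4 = 6140 Ω as a load on stage 1's tap.
Stage 1's lower leg becomes R2‖(R3+R4) = 513.2 Ω, so V_mid = 20.4 × 513.2/1182 = 8.856 V.
Stage 2 is itself unloaded: V_out = V_mid × R4/(R3+R4) = 8.856 × 1430/6140 = 2.06 V.

V_out ≈ 2.06 V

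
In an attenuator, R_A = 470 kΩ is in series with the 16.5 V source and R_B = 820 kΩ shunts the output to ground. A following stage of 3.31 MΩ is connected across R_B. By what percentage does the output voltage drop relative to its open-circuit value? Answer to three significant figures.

8.28 %

Unloaded V = 16.5 × 820/1290 = 10.488 V.
Loaded: R_B‖R_L = 657.2 kΩ, giving V = 16.5 × 657.2/1127 = 9.6201 V.
Drop = (10.488 − 9.6201) / 10.488 = 8.28 %.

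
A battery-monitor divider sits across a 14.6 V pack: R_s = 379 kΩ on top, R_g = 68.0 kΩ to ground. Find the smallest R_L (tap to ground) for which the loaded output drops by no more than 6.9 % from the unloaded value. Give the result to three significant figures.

R_L(min) ≈ 778 kΩ

Output resistance R_th = R_s‖R_g = (379 × 68.0)/447.0 = 57.66 kΩ.
The fractional drop is R_th/(R_th + R_L); requiring this ≤ 0.0690 gives R_L ≥ R_th(1/0.0690 − 1) = 57.66 × 13.49 = 778 kΩ.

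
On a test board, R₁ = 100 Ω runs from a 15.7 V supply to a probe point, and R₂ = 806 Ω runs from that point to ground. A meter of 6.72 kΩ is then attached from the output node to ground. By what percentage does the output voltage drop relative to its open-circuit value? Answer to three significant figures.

The divider's output (Thévenin) resistance is R₁‖R₂ = 88.96 Ω.
Fractional drop under load = R_th/(R_th + R_L) = 88.96 / (88.96 + 6720) = 0.01307.
So the output falls by 1.31 %.

1.31 %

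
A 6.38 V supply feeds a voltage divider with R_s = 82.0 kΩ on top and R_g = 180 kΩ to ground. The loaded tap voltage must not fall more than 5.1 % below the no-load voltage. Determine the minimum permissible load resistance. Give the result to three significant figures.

Output resistance R_th = R_s‖R_g = (82.0 × 180)/262.0 = 56.34 kΩ.
The fractional drop is R_th/(R_th + R_L); requiring this ≤ 0.0510 gives R_L ≥ R_th(1/0.0510 − 1) = 56.34 × 18.61 = 1.05 MΩ.

R_L(min) ≈ 1.05 MΩ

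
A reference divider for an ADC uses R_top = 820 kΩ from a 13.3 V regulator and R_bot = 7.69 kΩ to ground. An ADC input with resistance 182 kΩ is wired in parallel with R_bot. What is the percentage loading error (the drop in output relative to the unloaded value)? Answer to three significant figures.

4.02 %

The divider's output (Thévenin) resistance is R_top‖R_bot = 7.619 kΩ.
Fractional drop under load = R_th/(R_th + R_L) = 7.619 / (7.619 + 182) = 0.04018.
So the output falls by 4.02 %.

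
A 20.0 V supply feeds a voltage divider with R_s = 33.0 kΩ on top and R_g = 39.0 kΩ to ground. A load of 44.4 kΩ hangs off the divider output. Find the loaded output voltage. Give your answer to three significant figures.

The load sits in parallel with R_g: R_g‖R_L = (39.0 × 44.4) / (39.0 + 44.4) = 20.76 kΩ.
V_out = 20.0 × 20.76 / (33.0 + 20.76) = 20.0 × 20.76/53.76 = 7.72 V.

V_out ≈ 7.72 V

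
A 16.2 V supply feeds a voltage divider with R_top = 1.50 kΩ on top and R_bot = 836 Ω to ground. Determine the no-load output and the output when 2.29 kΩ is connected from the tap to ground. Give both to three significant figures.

Unloaded: 5.80 V; loaded: 4.70 V

Open-circuit: V = 16.2 × 836/(1500 + 836) = 5.80 V.
With the load, R_bot becomes R_bot‖R_L = 612.4 Ω, so V = 16.2 × 612.4/2112 = 4.70 V.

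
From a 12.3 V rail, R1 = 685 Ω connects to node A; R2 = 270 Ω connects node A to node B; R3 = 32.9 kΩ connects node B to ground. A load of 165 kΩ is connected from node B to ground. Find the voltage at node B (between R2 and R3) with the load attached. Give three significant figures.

At node B, R3 is in parallel with the load: R3‖R_L = 27430 Ω.
Below node A the resistance is R2 + (R3‖R_L) = 27700 Ω, so V_A = 12.3 × 27700/28390 = 12.00 V.
Then V_B = V_A × (R3‖R_L)/(R2 + R3‖R_L) = 12.00 × 27430/27700 = 11.9 V.

V ≈ 11.9 V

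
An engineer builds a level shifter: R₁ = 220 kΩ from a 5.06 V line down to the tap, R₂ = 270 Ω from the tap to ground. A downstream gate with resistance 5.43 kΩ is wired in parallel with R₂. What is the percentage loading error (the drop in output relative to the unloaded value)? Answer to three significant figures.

4.73 %

The divider's output (Thévenin) resistance is R₁‖R₂ = 269.7 Ω.
Fractional drop under load = R_th/(R_th + R_L) = 269.7 / (269.7 + 5430) = 0.04731.
So the output falls by 4.73 %.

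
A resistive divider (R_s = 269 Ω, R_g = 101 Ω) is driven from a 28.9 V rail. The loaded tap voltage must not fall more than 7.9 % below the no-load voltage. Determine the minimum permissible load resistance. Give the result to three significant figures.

Output resistance R_th = R_s‖R_g = (269 × 101)/370.0 = 73.43 Ω.
The fractional drop is R_th/(R_th + R_L); requiring this ≤ 0.0790 gives R_L ≥ R_th(1/0.0790 − 1) = 73.43 × 11.66 = 856 Ω.

R_L(min) ≈ 856 Ω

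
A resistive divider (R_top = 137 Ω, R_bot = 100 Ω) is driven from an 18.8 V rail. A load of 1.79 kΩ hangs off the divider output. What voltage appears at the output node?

V_out ≈ 7.68 V

The load sits in parallel with R_bot: R_bot‖R_L = (100 × 1790) / (100 + 1790) = 94.71 Ω.
V_out = 18.8 × 94.71 / (137 + 94.71) = 18.8 × 94.71/231.7 = 7.68 V.
(Unloaded it would have been 7.93 V.)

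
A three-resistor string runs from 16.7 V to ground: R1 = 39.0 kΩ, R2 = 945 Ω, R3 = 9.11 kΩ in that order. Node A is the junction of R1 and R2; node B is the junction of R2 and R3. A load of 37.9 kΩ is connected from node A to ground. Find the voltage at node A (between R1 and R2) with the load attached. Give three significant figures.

Below node A the series string R2+R3 = 10060 Ω sits in parallel with the 37900 Ω load: 7947 Ω.
V_A = 16.7 × 7947/(39000 + 7947) = 2.83 V.

V ≈ 2.83 V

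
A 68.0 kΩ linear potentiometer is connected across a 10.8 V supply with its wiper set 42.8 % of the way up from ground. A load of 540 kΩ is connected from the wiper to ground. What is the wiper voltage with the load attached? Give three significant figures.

The wiper splits the pot into (1−α)R = 38.90 kΩ above and αR = 29.10 kΩ below.
Lower section ‖ load = 27.62 kΩ.
V_wiper = 10.8 × 27.62/(38.90 + 27.62) = 4.48 V.

V ≈ 4.48 V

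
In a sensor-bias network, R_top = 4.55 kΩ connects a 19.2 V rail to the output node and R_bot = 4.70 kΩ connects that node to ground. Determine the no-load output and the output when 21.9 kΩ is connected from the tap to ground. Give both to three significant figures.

Unloaded: 9.76 V; loaded: 8.82 V

Open-circuit: V = 19.2 × 4.70/(4.55 + 4.70) = 9.76 V.
With the load, R_bot becomes R_bot‖R_L = 3.870 kΩ, so V = 19.2 × 3.870/8.420 = 8.82 V.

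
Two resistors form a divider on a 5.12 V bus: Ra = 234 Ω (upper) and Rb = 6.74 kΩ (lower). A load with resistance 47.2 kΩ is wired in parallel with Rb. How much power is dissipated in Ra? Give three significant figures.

Total resistance from the source is Ra + (Rb‖R_L) = 6132 Ω, so I = 5.12/6132 Ω = 0.8350 mA.
P = I²·Ra = (0.8350 mA)² × 234 Ω = 0.163 mW.

P ≈ 0.163 mW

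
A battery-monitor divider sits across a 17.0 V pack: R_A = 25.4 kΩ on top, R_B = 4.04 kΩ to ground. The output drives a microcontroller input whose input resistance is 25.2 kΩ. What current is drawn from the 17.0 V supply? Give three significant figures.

R_B‖R_L = 3.482 kΩ, so the source sees R_A + R_B‖R_L = 28.88 kΩ.
I = 17.0 V / 28.88 kΩ = 0.589 mA.

I ≈ 0.589 mA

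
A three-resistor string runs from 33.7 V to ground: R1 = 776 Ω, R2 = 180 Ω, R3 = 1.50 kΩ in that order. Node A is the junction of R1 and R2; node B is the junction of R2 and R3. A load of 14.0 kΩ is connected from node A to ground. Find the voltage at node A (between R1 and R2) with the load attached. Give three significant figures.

V ≈ 22.2 V

Below node A the series string R2+R3 = 1680 Ω sits in parallel with the 14000 Ω load: 1500 Ω.
V_A = 33.7 × 1500/(776 + 1500) = 22.2 V.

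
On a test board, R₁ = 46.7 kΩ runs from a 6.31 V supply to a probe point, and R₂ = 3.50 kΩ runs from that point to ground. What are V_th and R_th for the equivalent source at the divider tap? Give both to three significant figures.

V_th = 0.440 V, R_th = 3.26 kΩ

V_th is the open-circuit tap voltage: 6.31 × 3.50/(46.7 + 3.50) = 0.440 V.
With the supply zeroed, R₁ and R₂ appear in parallel from the tap: R_th = R₁‖R₂ = (46.7 × 3.50)/50.20 = 3.26 kΩ.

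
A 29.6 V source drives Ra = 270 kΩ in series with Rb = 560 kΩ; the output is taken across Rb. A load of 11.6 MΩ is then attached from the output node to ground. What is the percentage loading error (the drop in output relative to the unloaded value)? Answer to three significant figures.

1.55 %

The divider's output (Thévenin) resistance is Ra‖Rb = 182.2 kΩ.
Fractional drop under load = R_th/(R_th + R_L) = 182.2 / (182.2 + 11600) = 0.01546.
So the output falls by 1.55 %.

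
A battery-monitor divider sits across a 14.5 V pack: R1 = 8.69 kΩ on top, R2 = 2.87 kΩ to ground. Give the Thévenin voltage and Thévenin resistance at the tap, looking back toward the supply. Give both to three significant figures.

V_th = 3.60 V, R_th = 2.16 kΩ

V_th is the open-circuit tap voltage: 14.5 × 2.87/(8.69 + 2.87) = 3.60 V.
With the supply zeroed, R1 and R2 appear in parallel from the tap: R_th = R1‖R2 = (8.69 × 2.87)/11.56 = 2.16 kΩ.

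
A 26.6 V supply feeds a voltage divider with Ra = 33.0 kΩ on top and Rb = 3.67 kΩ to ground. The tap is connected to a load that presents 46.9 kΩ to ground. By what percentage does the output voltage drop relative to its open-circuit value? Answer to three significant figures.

6.58 %

The divider's output (Thévenin) resistance is Ra‖Rb = 3.303 kΩ.
Fractional drop under load = R_th/(R_th + R_L) = 3.303 / (3.303 + 46.9) = 0.06579.
So the output falls by 6.58 %.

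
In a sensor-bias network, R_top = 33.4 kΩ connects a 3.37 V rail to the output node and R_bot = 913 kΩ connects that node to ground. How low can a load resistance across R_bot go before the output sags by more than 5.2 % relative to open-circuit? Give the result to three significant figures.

Output resistance R_th = R_top‖R_bot = (33.4 × 913)/946.4 = 32.22 kΩ.
The fractional drop is R_th/(R_th + R_L); requiring this ≤ 0.0520 gives R_L ≥ R_th(1/0.0520 − 1) = 32.22 × 18.23 = 587 kΩ.

R_L(min) ≈ 587 kΩ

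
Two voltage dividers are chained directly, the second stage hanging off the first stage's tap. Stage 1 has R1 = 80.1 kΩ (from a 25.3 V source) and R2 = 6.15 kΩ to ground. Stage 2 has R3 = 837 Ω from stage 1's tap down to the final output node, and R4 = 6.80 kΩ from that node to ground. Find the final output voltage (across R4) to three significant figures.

V_out ≈ 0.919 V

Stage 2 presents R3+R4 = 7637 Ω as a load on stage 1's tap.
Stage 1's lower leg becomes R2‖(R3+R4) = 3407 Ω, so V_mid = 25.3 × 3407/83510 = 1.032 V.
Stage 2 is itself unloaded: V_out = V_mid × R4/(R3+R4) = 1.032 × 6800/7637 = 0.919 V.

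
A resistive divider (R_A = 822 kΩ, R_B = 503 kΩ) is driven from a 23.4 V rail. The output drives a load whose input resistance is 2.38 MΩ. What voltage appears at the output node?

V_out ≈ 7.85 V

The load sits in parallel with R_B: R_B‖R_L = (503 × 2380) / (503 + 2380) = 415.2 kΩ.
V_out = 23.4 × 415.2 / (822 + 415.2) = 23.4 × 415.2/1237 = 7.85 V.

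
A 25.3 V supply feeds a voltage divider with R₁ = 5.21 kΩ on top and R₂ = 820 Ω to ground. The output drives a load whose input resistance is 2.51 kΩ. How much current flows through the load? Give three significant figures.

R₂‖R_L = 618.1 Ω; V_out = 25.3 × 618.1/5828 = 2.683 V.
I_L = V_out / R_L = 2.683 / 2.51 kΩ = 1.07 mA.

I_L ≈ 1.07 mA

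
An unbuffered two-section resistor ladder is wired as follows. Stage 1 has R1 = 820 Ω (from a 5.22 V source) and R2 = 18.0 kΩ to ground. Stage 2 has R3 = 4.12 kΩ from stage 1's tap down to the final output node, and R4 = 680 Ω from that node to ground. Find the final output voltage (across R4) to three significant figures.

Stage 2 presents R3+R4 = 4800 Ω as a load on stage 1's tap.
Stage 1's lower leg becomes R2‖(R3+R4) = 3789 Ω, so V_mid = 5.22 × 3789/4609 = 4.291 V.
Stage 2 is itself unloaded: V_out = V_mid × R4/(R3+R4) = 4.291 × 680/4800 = 0.608 V.

V_out ≈ 0.608 V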